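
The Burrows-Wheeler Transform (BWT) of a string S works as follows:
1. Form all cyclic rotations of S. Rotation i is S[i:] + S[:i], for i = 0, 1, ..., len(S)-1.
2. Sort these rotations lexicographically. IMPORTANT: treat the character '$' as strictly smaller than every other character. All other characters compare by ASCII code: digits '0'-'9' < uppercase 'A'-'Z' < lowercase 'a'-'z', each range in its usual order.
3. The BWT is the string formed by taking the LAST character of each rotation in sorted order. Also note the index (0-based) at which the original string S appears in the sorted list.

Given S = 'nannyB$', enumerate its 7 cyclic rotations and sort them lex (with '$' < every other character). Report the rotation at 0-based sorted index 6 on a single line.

Answer: yB$nann

Derivation:
All 7 rotations (rotation i = S[i:]+S[:i]):
  rot[0] = nannyB$
  rot[1] = annyB$n
  rot[2] = nnyB$na
  rot[3] = nyB$nan
  rot[4] = yB$nann
  rot[5] = B$nanny
  rot[6] = $nannyB
Sorted (with $ < everything):
  sorted[0] = $nannyB
  sorted[1] = B$nanny
  sorted[2] = annyB$n
  sorted[3] = nannyB$
  sorted[4] = nnyB$na
  sorted[5] = nyB$nan
  sorted[6] = yB$nann
sorted[6] = yB$nann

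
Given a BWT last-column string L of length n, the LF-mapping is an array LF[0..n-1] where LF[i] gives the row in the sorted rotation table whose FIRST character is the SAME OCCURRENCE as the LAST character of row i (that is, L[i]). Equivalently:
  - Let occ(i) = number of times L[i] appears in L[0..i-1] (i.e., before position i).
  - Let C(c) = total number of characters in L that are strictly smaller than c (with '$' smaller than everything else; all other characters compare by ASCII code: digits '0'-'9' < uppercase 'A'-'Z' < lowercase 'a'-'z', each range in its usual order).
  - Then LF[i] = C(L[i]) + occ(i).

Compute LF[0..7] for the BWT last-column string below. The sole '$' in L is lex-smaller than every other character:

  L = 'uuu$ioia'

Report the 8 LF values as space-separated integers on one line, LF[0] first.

Char counts: '$':1, 'a':1, 'i':2, 'o':1, 'u':3
C (first-col start): C('$')=0, C('a')=1, C('i')=2, C('o')=4, C('u')=5
L[0]='u': occ=0, LF[0]=C('u')+0=5+0=5
L[1]='u': occ=1, LF[1]=C('u')+1=5+1=6
L[2]='u': occ=2, LF[2]=C('u')+2=5+2=7
L[3]='$': occ=0, LF[3]=C('$')+0=0+0=0
L[4]='i': occ=0, LF[4]=C('i')+0=2+0=2
L[5]='o': occ=0, LF[5]=C('o')+0=4+0=4
L[6]='i': occ=1, LF[6]=C('i')+1=2+1=3
L[7]='a': occ=0, LF[7]=C('a')+0=1+0=1

Answer: 5 6 7 0 2 4 3 1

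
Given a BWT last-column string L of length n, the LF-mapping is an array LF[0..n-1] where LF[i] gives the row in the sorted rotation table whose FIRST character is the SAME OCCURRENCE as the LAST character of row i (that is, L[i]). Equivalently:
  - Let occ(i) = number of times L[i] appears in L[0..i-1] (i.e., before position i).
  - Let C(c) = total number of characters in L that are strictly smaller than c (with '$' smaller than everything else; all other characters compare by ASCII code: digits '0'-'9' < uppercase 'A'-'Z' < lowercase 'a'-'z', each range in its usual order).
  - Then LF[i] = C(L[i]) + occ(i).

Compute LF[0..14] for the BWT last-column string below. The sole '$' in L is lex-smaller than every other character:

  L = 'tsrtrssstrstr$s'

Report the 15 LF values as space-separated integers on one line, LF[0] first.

Char counts: '$':1, 'r':4, 's':6, 't':4
C (first-col start): C('$')=0, C('r')=1, C('s')=5, C('t')=11
L[0]='t': occ=0, LF[0]=C('t')+0=11+0=11
L[1]='s': occ=0, LF[1]=C('s')+0=5+0=5
L[2]='r': occ=0, LF[2]=C('r')+0=1+0=1
L[3]='t': occ=1, LF[3]=C('t')+1=11+1=12
L[4]='r': occ=1, LF[4]=C('r')+1=1+1=2
L[5]='s': occ=1, LF[5]=C('s')+1=5+1=6
L[6]='s': occ=2, LF[6]=C('s')+2=5+2=7
L[7]='s': occ=3, LF[7]=C('s')+3=5+3=8
L[8]='t': occ=2, LF[8]=C('t')+2=11+2=13
L[9]='r': occ=2, LF[9]=C('r')+2=1+2=3
L[10]='s': occ=4, LF[10]=C('s')+4=5+4=9
L[11]='t': occ=3, LF[11]=C('t')+3=11+3=14
L[12]='r': occ=3, LF[12]=C('r')+3=1+3=4
L[13]='$': occ=0, LF[13]=C('$')+0=0+0=0
L[14]='s': occ=5, LF[14]=C('s')+5=5+5=10

Answer: 11 5 1 12 2 6 7 8 13 3 9 14 4 0 10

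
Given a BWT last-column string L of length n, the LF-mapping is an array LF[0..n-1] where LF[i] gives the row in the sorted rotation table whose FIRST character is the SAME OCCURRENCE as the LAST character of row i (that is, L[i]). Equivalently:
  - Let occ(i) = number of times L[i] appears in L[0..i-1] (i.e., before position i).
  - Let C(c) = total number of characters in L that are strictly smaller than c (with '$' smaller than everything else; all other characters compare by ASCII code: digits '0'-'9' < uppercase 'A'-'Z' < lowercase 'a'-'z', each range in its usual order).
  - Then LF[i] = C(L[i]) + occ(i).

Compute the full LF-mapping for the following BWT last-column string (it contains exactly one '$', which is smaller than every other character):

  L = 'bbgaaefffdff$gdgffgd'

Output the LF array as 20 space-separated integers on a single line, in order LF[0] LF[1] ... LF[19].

Char counts: '$':1, 'a':2, 'b':2, 'd':3, 'e':1, 'f':7, 'g':4
C (first-col start): C('$')=0, C('a')=1, C('b')=3, C('d')=5, C('e')=8, C('f')=9, C('g')=16
L[0]='b': occ=0, LF[0]=C('b')+0=3+0=3
L[1]='b': occ=1, LF[1]=C('b')+1=3+1=4
L[2]='g': occ=0, LF[2]=C('g')+0=16+0=16
L[3]='a': occ=0, LF[3]=C('a')+0=1+0=1
L[4]='a': occ=1, LF[4]=C('a')+1=1+1=2
L[5]='e': occ=0, LF[5]=C('e')+0=8+0=8
L[6]='f': occ=0, LF[6]=C('f')+0=9+0=9
L[7]='f': occ=1, LF[7]=C('f')+1=9+1=10
L[8]='f': occ=2, LF[8]=C('f')+2=9+2=11
L[9]='d': occ=0, LF[9]=C('d')+0=5+0=5
L[10]='f': occ=3, LF[10]=C('f')+3=9+3=12
L[11]='f': occ=4, LF[11]=C('f')+4=9+4=13
L[12]='$': occ=0, LF[12]=C('$')+0=0+0=0
L[13]='g': occ=1, LF[13]=C('g')+1=16+1=17
L[14]='d': occ=1, LF[14]=C('d')+1=5+1=6
L[15]='g': occ=2, LF[15]=C('g')+2=16+2=18
L[16]='f': occ=5, LF[16]=C('f')+5=9+5=14
L[17]='f': occ=6, LF[17]=C('f')+6=9+6=15
L[18]='g': occ=3, LF[18]=C('g')+3=16+3=19
L[19]='d': occ=2, LF[19]=C('d')+2=5+2=7

Answer: 3 4 16 1 2 8 9 10 11 5 12 13 0 17 6 18 14 15 19 7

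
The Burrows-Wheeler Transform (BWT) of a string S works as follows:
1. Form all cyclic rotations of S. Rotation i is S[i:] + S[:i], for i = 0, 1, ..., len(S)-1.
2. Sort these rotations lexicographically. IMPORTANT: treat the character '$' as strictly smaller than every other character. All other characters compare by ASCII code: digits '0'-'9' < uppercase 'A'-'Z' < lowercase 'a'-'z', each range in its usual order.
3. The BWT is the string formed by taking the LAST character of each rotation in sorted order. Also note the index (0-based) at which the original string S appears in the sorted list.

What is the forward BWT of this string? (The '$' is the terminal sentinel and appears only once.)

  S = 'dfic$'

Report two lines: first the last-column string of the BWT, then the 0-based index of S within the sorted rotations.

All 5 rotations (rotation i = S[i:]+S[:i]):
  rot[0] = dfic$
  rot[1] = fic$d
  rot[2] = ic$df
  rot[3] = c$dfi
  rot[4] = $dfic
Sorted (with $ < everything):
  sorted[0] = $dfic  (last char: 'c')
  sorted[1] = c$dfi  (last char: 'i')
  sorted[2] = dfic$  (last char: '$')
  sorted[3] = fic$d  (last char: 'd')
  sorted[4] = ic$df  (last char: 'f')
Last column: ci$df
Original string S is at sorted index 2

Answer: ci$df
2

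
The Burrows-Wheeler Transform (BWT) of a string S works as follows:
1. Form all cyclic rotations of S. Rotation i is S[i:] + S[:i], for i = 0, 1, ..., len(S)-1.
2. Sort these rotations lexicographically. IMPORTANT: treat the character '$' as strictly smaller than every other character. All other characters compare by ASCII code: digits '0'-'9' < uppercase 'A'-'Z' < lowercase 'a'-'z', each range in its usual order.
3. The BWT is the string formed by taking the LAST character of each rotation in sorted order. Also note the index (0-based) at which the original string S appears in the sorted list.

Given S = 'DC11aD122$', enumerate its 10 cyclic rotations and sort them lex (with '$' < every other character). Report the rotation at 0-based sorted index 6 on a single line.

Answer: C11aD122$D

Derivation:
All 10 rotations (rotation i = S[i:]+S[:i]):
  rot[0] = DC11aD122$
  rot[1] = C11aD122$D
  rot[2] = 11aD122$DC
  rot[3] = 1aD122$DC1
  rot[4] = aD122$DC11
  rot[5] = D122$DC11a
  rot[6] = 122$DC11aD
  rot[7] = 22$DC11aD1
  rot[8] = 2$DC11aD12
  rot[9] = $DC11aD122
Sorted (with $ < everything):
  sorted[0] = $DC11aD122
  sorted[1] = 11aD122$DC
  sorted[2] = 122$DC11aD
  sorted[3] = 1aD122$DC1
  sorted[4] = 2$DC11aD12
  sorted[5] = 22$DC11aD1
  sorted[6] = C11aD122$D
  sorted[7] = D122$DC11a
  sorted[8] = DC11aD122$
  sorted[9] = aD122$DC11
sorted[6] = C11aD122$D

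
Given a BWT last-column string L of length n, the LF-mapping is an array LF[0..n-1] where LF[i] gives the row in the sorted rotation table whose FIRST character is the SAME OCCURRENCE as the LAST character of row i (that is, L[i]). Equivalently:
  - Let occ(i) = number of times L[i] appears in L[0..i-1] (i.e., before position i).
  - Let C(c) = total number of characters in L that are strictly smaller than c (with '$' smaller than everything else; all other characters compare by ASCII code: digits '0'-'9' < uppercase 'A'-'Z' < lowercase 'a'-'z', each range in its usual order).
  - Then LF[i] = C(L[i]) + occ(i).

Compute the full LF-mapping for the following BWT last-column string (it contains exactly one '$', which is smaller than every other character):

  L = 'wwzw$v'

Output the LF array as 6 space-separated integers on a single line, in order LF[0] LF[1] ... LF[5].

Answer: 2 3 5 4 0 1

Derivation:
Char counts: '$':1, 'v':1, 'w':3, 'z':1
C (first-col start): C('$')=0, C('v')=1, C('w')=2, C('z')=5
L[0]='w': occ=0, LF[0]=C('w')+0=2+0=2
L[1]='w': occ=1, LF[1]=C('w')+1=2+1=3
L[2]='z': occ=0, LF[2]=C('z')+0=5+0=5
L[3]='w': occ=2, LF[3]=C('w')+2=2+2=4
L[4]='$': occ=0, LF[4]=C('$')+0=0+0=0
L[5]='v': occ=0, LF[5]=C('v')+0=1+0=1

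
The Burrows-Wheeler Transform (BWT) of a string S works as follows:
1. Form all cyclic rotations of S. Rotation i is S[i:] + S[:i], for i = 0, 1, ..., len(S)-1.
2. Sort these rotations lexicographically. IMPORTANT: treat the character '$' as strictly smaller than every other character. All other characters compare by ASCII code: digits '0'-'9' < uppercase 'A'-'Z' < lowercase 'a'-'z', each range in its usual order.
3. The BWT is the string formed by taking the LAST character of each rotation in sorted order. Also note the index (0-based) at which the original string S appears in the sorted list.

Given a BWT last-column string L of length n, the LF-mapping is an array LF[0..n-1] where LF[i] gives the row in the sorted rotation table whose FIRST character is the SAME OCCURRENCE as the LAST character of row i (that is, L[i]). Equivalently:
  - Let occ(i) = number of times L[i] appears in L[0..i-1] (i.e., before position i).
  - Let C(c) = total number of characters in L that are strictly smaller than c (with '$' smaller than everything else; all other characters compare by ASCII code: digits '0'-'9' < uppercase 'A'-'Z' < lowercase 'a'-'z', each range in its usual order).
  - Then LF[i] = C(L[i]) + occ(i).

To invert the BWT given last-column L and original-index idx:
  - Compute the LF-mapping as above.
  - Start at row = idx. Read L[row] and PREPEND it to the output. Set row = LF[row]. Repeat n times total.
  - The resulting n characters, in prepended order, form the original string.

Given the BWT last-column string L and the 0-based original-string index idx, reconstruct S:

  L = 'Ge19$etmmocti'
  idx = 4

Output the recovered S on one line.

LF mapping: 3 5 1 2 0 6 11 8 9 10 4 12 7
Walk LF starting at row 4, prepending L[row]:
  step 1: row=4, L[4]='$', prepend. Next row=LF[4]=0
  step 2: row=0, L[0]='G', prepend. Next row=LF[0]=3
  step 3: row=3, L[3]='9', prepend. Next row=LF[3]=2
  step 4: row=2, L[2]='1', prepend. Next row=LF[2]=1
  step 5: row=1, L[1]='e', prepend. Next row=LF[1]=5
  step 6: row=5, L[5]='e', prepend. Next row=LF[5]=6
  step 7: row=6, L[6]='t', prepend. Next row=LF[6]=11
  step 8: row=11, L[11]='t', prepend. Next row=LF[11]=12
  step 9: row=12, L[12]='i', prepend. Next row=LF[12]=7
  step 10: row=7, L[7]='m', prepend. Next row=LF[7]=8
  step 11: row=8, L[8]='m', prepend. Next row=LF[8]=9
  step 12: row=9, L[9]='o', prepend. Next row=LF[9]=10
  step 13: row=10, L[10]='c', prepend. Next row=LF[10]=4
Reversed output: committee19G$

Answer: committee19G$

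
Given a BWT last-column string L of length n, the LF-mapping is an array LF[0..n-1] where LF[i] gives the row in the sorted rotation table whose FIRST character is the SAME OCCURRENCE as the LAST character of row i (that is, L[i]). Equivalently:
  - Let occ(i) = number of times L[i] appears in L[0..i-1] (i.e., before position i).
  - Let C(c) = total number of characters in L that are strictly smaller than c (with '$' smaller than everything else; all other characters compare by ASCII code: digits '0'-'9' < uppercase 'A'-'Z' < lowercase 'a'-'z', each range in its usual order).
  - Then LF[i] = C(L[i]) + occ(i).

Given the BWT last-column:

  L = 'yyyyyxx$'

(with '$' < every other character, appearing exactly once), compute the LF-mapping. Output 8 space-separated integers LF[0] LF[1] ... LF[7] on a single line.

Answer: 3 4 5 6 7 1 2 0

Derivation:
Char counts: '$':1, 'x':2, 'y':5
C (first-col start): C('$')=0, C('x')=1, C('y')=3
L[0]='y': occ=0, LF[0]=C('y')+0=3+0=3
L[1]='y': occ=1, LF[1]=C('y')+1=3+1=4
L[2]='y': occ=2, LF[2]=C('y')+2=3+2=5
L[3]='y': occ=3, LF[3]=C('y')+3=3+3=6
L[4]='y': occ=4, LF[4]=C('y')+4=3+4=7
L[5]='x': occ=0, LF[5]=C('x')+0=1+0=1
L[6]='x': occ=1, LF[6]=C('x')+1=1+1=2
L[7]='$': occ=0, LF[7]=C('$')+0=0+0=0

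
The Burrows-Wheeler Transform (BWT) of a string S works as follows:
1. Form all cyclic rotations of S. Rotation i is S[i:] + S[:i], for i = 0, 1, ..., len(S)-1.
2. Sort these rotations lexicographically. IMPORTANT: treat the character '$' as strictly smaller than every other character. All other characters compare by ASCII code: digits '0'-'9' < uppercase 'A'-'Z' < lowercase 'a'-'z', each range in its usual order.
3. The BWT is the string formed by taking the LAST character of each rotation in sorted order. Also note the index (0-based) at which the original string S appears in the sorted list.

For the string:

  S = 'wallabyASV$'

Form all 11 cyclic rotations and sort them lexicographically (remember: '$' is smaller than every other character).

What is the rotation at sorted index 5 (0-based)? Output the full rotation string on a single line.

Answer: allabyASV$w

Derivation:
All 11 rotations (rotation i = S[i:]+S[:i]):
  rot[0] = wallabyASV$
  rot[1] = allabyASV$w
  rot[2] = llabyASV$wa
  rot[3] = labyASV$wal
  rot[4] = abyASV$wall
  rot[5] = byASV$walla
  rot[6] = yASV$wallab
  rot[7] = ASV$wallaby
  rot[8] = SV$wallabyA
  rot[9] = V$wallabyAS
  rot[10] = $wallabyASV
Sorted (with $ < everything):
  sorted[0] = $wallabyASV
  sorted[1] = ASV$wallaby
  sorted[2] = SV$wallabyA
  sorted[3] = V$wallabyAS
  sorted[4] = abyASV$wall
  sorted[5] = allabyASV$w
  sorted[6] = byASV$walla
  sorted[7] = labyASV$wal
  sorted[8] = llabyASV$wa
  sorted[9] = wallabyASV$
  sorted[10] = yASV$wallab
sorted[5] = allabyASV$w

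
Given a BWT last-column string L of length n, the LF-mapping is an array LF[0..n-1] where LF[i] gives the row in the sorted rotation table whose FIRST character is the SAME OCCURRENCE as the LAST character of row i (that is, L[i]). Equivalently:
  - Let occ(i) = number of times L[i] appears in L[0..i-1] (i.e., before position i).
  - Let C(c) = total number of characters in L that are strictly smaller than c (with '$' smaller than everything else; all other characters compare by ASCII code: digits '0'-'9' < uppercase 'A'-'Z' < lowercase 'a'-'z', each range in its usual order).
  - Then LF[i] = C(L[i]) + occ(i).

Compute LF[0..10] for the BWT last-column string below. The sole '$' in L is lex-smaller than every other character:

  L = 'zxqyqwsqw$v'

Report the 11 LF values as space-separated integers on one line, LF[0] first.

Char counts: '$':1, 'q':3, 's':1, 'v':1, 'w':2, 'x':1, 'y':1, 'z':1
C (first-col start): C('$')=0, C('q')=1, C('s')=4, C('v')=5, C('w')=6, C('x')=8, C('y')=9, C('z')=10
L[0]='z': occ=0, LF[0]=C('z')+0=10+0=10
L[1]='x': occ=0, LF[1]=C('x')+0=8+0=8
L[2]='q': occ=0, LF[2]=C('q')+0=1+0=1
L[3]='y': occ=0, LF[3]=C('y')+0=9+0=9
L[4]='q': occ=1, LF[4]=C('q')+1=1+1=2
L[5]='w': occ=0, LF[5]=C('w')+0=6+0=6
L[6]='s': occ=0, LF[6]=C('s')+0=4+0=4
L[7]='q': occ=2, LF[7]=C('q')+2=1+2=3
L[8]='w': occ=1, LF[8]=C('w')+1=6+1=7
L[9]='$': occ=0, LF[9]=C('$')+0=0+0=0
L[10]='v': occ=0, LF[10]=C('v')+0=5+0=5

Answer: 10 8 1 9 2 6 4 3 7 0 5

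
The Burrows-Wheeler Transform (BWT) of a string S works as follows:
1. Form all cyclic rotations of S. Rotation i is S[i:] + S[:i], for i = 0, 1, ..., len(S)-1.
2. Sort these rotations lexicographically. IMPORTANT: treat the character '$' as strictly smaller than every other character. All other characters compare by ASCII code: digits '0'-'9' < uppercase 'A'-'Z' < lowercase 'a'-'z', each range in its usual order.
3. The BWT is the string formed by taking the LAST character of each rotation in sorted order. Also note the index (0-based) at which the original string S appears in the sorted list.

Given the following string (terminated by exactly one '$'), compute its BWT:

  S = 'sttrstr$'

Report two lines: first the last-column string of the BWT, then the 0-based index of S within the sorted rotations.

Answer: rttr$sts
4

Derivation:
All 8 rotations (rotation i = S[i:]+S[:i]):
  rot[0] = sttrstr$
  rot[1] = ttrstr$s
  rot[2] = trstr$st
  rot[3] = rstr$stt
  rot[4] = str$sttr
  rot[5] = tr$sttrs
  rot[6] = r$sttrst
  rot[7] = $sttrstr
Sorted (with $ < everything):
  sorted[0] = $sttrstr  (last char: 'r')
  sorted[1] = r$sttrst  (last char: 't')
  sorted[2] = rstr$stt  (last char: 't')
  sorted[3] = str$sttr  (last char: 'r')
  sorted[4] = sttrstr$  (last char: '$')
  sorted[5] = tr$sttrs  (last char: 's')
  sorted[6] = trstr$st  (last char: 't')
  sorted[7] = ttrstr$s  (last char: 's')
Last column: rttr$sts
Original string S is at sorted index 4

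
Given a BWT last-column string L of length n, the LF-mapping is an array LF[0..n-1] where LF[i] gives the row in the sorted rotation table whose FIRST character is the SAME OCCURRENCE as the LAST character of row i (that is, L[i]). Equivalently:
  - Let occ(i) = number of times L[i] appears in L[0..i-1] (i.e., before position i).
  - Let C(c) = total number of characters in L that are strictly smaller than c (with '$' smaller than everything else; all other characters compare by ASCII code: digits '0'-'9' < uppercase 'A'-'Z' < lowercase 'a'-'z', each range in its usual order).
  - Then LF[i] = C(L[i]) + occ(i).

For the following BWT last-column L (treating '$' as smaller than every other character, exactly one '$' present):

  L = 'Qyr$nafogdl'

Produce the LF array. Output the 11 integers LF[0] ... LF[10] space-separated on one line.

Char counts: '$':1, 'Q':1, 'a':1, 'd':1, 'f':1, 'g':1, 'l':1, 'n':1, 'o':1, 'r':1, 'y':1
C (first-col start): C('$')=0, C('Q')=1, C('a')=2, C('d')=3, C('f')=4, C('g')=5, C('l')=6, C('n')=7, C('o')=8, C('r')=9, C('y')=10
L[0]='Q': occ=0, LF[0]=C('Q')+0=1+0=1
L[1]='y': occ=0, LF[1]=C('y')+0=10+0=10
L[2]='r': occ=0, LF[2]=C('r')+0=9+0=9
L[3]='$': occ=0, LF[3]=C('$')+0=0+0=0
L[4]='n': occ=0, LF[4]=C('n')+0=7+0=7
L[5]='a': occ=0, LF[5]=C('a')+0=2+0=2
L[6]='f': occ=0, LF[6]=C('f')+0=4+0=4
L[7]='o': occ=0, LF[7]=C('o')+0=8+0=8
L[8]='g': occ=0, LF[8]=C('g')+0=5+0=5
L[9]='d': occ=0, LF[9]=C('d')+0=3+0=3
L[10]='l': occ=0, LF[10]=C('l')+0=6+0=6

Answer: 1 10 9 0 7 2 4 8 5 3 6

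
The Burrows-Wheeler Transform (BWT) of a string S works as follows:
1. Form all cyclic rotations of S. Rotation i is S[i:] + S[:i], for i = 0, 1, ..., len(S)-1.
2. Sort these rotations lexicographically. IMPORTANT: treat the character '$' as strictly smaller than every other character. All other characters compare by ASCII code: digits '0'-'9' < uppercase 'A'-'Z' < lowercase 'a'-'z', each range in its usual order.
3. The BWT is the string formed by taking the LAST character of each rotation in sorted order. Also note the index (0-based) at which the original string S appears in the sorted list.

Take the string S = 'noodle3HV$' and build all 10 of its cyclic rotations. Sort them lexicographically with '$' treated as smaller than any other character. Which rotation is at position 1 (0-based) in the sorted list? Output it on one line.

All 10 rotations (rotation i = S[i:]+S[:i]):
  rot[0] = noodle3HV$
  rot[1] = oodle3HV$n
  rot[2] = odle3HV$no
  rot[3] = dle3HV$noo
  rot[4] = le3HV$nood
  rot[5] = e3HV$noodl
  rot[6] = 3HV$noodle
  rot[7] = HV$noodle3
  rot[8] = V$noodle3H
  rot[9] = $noodle3HV
Sorted (with $ < everything):
  sorted[0] = $noodle3HV
  sorted[1] = 3HV$noodle
  sorted[2] = HV$noodle3
  sorted[3] = V$noodle3H
  sorted[4] = dle3HV$noo
  sorted[5] = e3HV$noodl
  sorted[6] = le3HV$nood
  sorted[7] = noodle3HV$
  sorted[8] = odle3HV$no
  sorted[9] = oodle3HV$n
sorted[1] = 3HV$noodle

Answer: 3HV$noodle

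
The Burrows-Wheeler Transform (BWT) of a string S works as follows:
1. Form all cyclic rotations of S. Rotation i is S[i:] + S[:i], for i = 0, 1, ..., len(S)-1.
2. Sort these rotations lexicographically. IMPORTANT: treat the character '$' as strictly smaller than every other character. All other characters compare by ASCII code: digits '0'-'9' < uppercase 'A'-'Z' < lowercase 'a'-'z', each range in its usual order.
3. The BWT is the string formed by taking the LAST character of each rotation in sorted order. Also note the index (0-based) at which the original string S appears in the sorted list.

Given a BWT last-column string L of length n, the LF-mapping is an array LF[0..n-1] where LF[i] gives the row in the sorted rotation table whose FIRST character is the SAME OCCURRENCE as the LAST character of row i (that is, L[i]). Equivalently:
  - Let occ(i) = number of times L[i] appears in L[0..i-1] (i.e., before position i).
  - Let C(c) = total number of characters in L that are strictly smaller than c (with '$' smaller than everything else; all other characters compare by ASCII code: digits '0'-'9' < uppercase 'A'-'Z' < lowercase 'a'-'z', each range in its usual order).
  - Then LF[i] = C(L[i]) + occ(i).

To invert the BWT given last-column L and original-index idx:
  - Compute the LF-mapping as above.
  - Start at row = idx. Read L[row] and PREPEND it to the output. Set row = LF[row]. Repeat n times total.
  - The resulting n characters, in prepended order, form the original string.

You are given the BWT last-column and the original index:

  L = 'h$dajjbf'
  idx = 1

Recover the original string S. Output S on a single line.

LF mapping: 5 0 3 1 6 7 2 4
Walk LF starting at row 1, prepending L[row]:
  step 1: row=1, L[1]='$', prepend. Next row=LF[1]=0
  step 2: row=0, L[0]='h', prepend. Next row=LF[0]=5
  step 3: row=5, L[5]='j', prepend. Next row=LF[5]=7
  step 4: row=7, L[7]='f', prepend. Next row=LF[7]=4
  step 5: row=4, L[4]='j', prepend. Next row=LF[4]=6
  step 6: row=6, L[6]='b', prepend. Next row=LF[6]=2
  step 7: row=2, L[2]='d', prepend. Next row=LF[2]=3
  step 8: row=3, L[3]='a', prepend. Next row=LF[3]=1
Reversed output: adbjfjh$

Answer: adbjfjh$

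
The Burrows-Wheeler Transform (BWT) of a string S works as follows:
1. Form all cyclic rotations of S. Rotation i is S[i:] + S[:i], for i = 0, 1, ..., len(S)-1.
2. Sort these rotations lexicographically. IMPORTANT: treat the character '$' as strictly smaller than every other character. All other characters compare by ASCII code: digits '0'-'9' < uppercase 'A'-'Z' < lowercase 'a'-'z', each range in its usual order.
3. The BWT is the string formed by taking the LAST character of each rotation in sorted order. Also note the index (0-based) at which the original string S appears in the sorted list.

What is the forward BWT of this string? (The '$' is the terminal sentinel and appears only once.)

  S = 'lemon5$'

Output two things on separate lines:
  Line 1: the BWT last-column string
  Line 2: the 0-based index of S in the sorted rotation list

Answer: 5nl$eom
3

Derivation:
All 7 rotations (rotation i = S[i:]+S[:i]):
  rot[0] = lemon5$
  rot[1] = emon5$l
  rot[2] = mon5$le
  rot[3] = on5$lem
  rot[4] = n5$lemo
  rot[5] = 5$lemon
  rot[6] = $lemon5
Sorted (with $ < everything):
  sorted[0] = $lemon5  (last char: '5')
  sorted[1] = 5$lemon  (last char: 'n')
  sorted[2] = emon5$l  (last char: 'l')
  sorted[3] = lemon5$  (last char: '$')
  sorted[4] = mon5$le  (last char: 'e')
  sorted[5] = n5$lemo  (last char: 'o')
  sorted[6] = on5$lem  (last char: 'm')
Last column: 5nl$eom
Original string S is at sorted index 3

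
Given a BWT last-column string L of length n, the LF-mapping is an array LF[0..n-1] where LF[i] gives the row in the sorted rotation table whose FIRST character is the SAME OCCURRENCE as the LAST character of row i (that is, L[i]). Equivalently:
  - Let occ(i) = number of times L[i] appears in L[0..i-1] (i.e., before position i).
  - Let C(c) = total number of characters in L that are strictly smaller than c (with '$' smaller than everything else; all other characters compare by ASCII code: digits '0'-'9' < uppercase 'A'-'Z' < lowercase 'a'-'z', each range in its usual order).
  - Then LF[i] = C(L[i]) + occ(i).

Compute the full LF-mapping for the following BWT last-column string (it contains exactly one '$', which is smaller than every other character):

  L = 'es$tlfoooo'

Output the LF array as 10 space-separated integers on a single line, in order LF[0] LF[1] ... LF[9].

Char counts: '$':1, 'e':1, 'f':1, 'l':1, 'o':4, 's':1, 't':1
C (first-col start): C('$')=0, C('e')=1, C('f')=2, C('l')=3, C('o')=4, C('s')=8, C('t')=9
L[0]='e': occ=0, LF[0]=C('e')+0=1+0=1
L[1]='s': occ=0, LF[1]=C('s')+0=8+0=8
L[2]='$': occ=0, LF[2]=C('$')+0=0+0=0
L[3]='t': occ=0, LF[3]=C('t')+0=9+0=9
L[4]='l': occ=0, LF[4]=C('l')+0=3+0=3
L[5]='f': occ=0, LF[5]=C('f')+0=2+0=2
L[6]='o': occ=0, LF[6]=C('o')+0=4+0=4
L[7]='o': occ=1, LF[7]=C('o')+1=4+1=5
L[8]='o': occ=2, LF[8]=C('o')+2=4+2=6
L[9]='o': occ=3, LF[9]=C('o')+3=4+3=7

Answer: 1 8 0 9 3 2 4 5 6 7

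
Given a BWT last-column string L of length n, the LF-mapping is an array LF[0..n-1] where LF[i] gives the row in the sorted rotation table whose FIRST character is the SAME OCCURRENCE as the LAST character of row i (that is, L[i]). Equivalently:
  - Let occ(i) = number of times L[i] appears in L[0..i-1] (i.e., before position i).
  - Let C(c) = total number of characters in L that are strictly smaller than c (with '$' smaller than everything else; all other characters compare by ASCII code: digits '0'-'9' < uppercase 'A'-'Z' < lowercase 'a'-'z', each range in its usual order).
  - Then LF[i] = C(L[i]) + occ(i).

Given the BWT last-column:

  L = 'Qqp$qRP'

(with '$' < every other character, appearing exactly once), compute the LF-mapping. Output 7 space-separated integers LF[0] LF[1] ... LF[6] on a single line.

Answer: 2 5 4 0 6 3 1

Derivation:
Char counts: '$':1, 'P':1, 'Q':1, 'R':1, 'p':1, 'q':2
C (first-col start): C('$')=0, C('P')=1, C('Q')=2, C('R')=3, C('p')=4, C('q')=5
L[0]='Q': occ=0, LF[0]=C('Q')+0=2+0=2
L[1]='q': occ=0, LF[1]=C('q')+0=5+0=5
L[2]='p': occ=0, LF[2]=C('p')+0=4+0=4
L[3]='$': occ=0, LF[3]=C('$')+0=0+0=0
L[4]='q': occ=1, LF[4]=C('q')+1=5+1=6
L[5]='R': occ=0, LF[5]=C('R')+0=3+0=3
L[6]='P': occ=0, LF[6]=C('P')+0=1+0=1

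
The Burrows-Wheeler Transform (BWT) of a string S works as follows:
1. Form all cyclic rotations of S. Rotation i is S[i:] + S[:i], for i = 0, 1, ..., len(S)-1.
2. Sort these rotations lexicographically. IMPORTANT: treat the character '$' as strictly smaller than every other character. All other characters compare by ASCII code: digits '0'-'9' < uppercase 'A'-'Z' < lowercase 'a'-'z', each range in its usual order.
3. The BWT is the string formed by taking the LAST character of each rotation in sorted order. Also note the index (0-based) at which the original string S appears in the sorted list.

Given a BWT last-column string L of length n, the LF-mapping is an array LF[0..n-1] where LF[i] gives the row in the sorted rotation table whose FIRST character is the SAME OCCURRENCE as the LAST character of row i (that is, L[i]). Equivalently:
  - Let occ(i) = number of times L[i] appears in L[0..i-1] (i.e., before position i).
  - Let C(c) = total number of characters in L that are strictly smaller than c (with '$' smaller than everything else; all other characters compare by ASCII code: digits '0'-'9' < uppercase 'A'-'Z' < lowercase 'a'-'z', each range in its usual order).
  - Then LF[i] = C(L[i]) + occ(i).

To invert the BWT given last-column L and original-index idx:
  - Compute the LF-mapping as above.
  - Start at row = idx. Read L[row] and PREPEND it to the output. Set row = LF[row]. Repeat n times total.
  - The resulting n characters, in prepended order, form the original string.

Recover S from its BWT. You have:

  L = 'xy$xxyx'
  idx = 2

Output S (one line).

LF mapping: 1 5 0 2 3 6 4
Walk LF starting at row 2, prepending L[row]:
  step 1: row=2, L[2]='$', prepend. Next row=LF[2]=0
  step 2: row=0, L[0]='x', prepend. Next row=LF[0]=1
  step 3: row=1, L[1]='y', prepend. Next row=LF[1]=5
  step 4: row=5, L[5]='y', prepend. Next row=LF[5]=6
  step 5: row=6, L[6]='x', prepend. Next row=LF[6]=4
  step 6: row=4, L[4]='x', prepend. Next row=LF[4]=3
  step 7: row=3, L[3]='x', prepend. Next row=LF[3]=2
Reversed output: xxxyyx$

Answer: xxxyyx$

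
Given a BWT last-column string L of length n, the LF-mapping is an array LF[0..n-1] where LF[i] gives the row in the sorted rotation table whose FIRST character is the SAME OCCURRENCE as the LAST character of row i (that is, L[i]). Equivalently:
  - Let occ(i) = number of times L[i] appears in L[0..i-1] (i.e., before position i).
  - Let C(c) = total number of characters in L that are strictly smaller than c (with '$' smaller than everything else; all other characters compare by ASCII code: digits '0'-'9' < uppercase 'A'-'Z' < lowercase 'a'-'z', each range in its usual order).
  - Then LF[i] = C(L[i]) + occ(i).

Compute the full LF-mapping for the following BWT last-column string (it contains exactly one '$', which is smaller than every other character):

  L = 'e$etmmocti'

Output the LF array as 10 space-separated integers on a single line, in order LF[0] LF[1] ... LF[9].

Answer: 2 0 3 8 5 6 7 1 9 4

Derivation:
Char counts: '$':1, 'c':1, 'e':2, 'i':1, 'm':2, 'o':1, 't':2
C (first-col start): C('$')=0, C('c')=1, C('e')=2, C('i')=4, C('m')=5, C('o')=7, C('t')=8
L[0]='e': occ=0, LF[0]=C('e')+0=2+0=2
L[1]='$': occ=0, LF[1]=C('$')+0=0+0=0
L[2]='e': occ=1, LF[2]=C('e')+1=2+1=3
L[3]='t': occ=0, LF[3]=C('t')+0=8+0=8
L[4]='m': occ=0, LF[4]=C('m')+0=5+0=5
L[5]='m': occ=1, LF[5]=C('m')+1=5+1=6
L[6]='o': occ=0, LF[6]=C('o')+0=7+0=7
L[7]='c': occ=0, LF[7]=C('c')+0=1+0=1
L[8]='t': occ=1, LF[8]=C('t')+1=8+1=9
L[9]='i': occ=0, LF[9]=C('i')+0=4+0=4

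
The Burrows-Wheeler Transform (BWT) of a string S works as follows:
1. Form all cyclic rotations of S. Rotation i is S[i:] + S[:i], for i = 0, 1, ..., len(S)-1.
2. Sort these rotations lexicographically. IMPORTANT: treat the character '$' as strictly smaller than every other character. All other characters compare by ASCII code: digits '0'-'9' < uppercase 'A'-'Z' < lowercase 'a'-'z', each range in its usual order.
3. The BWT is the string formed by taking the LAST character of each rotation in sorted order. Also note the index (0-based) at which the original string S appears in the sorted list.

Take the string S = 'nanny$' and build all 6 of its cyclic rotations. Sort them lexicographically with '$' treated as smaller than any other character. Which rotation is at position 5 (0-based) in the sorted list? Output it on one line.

All 6 rotations (rotation i = S[i:]+S[:i]):
  rot[0] = nanny$
  rot[1] = anny$n
  rot[2] = nny$na
  rot[3] = ny$nan
  rot[4] = y$nann
  rot[5] = $nanny
Sorted (with $ < everything):
  sorted[0] = $nanny
  sorted[1] = anny$n
  sorted[2] = nanny$
  sorted[3] = nny$na
  sorted[4] = ny$nan
  sorted[5] = y$nann
sorted[5] = y$nann

Answer: y$nann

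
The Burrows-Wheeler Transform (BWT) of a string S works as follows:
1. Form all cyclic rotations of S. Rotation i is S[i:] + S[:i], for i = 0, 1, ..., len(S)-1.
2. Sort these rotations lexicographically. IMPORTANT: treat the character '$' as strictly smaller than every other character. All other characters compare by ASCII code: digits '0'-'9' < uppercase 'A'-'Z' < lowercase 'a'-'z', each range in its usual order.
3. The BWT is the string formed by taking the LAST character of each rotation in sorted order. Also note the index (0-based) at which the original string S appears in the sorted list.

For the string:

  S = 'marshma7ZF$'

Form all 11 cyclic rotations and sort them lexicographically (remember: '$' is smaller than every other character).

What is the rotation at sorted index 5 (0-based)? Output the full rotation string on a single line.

All 11 rotations (rotation i = S[i:]+S[:i]):
  rot[0] = marshma7ZF$
  rot[1] = arshma7ZF$m
  rot[2] = rshma7ZF$ma
  rot[3] = shma7ZF$mar
  rot[4] = hma7ZF$mars
  rot[5] = ma7ZF$marsh
  rot[6] = a7ZF$marshm
  rot[7] = 7ZF$marshma
  rot[8] = ZF$marshma7
  rot[9] = F$marshma7Z
  rot[10] = $marshma7ZF
Sorted (with $ < everything):
  sorted[0] = $marshma7ZF
  sorted[1] = 7ZF$marshma
  sorted[2] = F$marshma7Z
  sorted[3] = ZF$marshma7
  sorted[4] = a7ZF$marshm
  sorted[5] = arshma7ZF$m
  sorted[6] = hma7ZF$mars
  sorted[7] = ma7ZF$marsh
  sorted[8] = marshma7ZF$
  sorted[9] = rshma7ZF$ma
  sorted[10] = shma7ZF$mar
sorted[5] = arshma7ZF$m

Answer: arshma7ZF$m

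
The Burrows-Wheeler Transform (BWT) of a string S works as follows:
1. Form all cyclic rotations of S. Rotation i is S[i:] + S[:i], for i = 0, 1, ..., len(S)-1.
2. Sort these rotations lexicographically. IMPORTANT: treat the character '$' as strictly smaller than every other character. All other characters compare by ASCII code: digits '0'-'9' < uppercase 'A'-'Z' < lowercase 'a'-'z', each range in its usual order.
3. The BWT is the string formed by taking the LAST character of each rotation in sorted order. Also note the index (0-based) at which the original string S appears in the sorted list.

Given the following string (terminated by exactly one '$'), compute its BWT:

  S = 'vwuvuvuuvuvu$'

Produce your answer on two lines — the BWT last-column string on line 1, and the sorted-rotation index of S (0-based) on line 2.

Answer: uvvvvuwuuuu$v
11

Derivation:
All 13 rotations (rotation i = S[i:]+S[:i]):
  rot[0] = vwuvuvuuvuvu$
  rot[1] = wuvuvuuvuvu$v
  rot[2] = uvuvuuvuvu$vw
  rot[3] = vuvuuvuvu$vwu
  rot[4] = uvuuvuvu$vwuv
  rot[5] = vuuvuvu$vwuvu
  rot[6] = uuvuvu$vwuvuv
  rot[7] = uvuvu$vwuvuvu
  rot[8] = vuvu$vwuvuvuu
  rot[9] = uvu$vwuvuvuuv
  rot[10] = vu$vwuvuvuuvu
  rot[11] = u$vwuvuvuuvuv
  rot[12] = $vwuvuvuuvuvu
Sorted (with $ < everything):
  sorted[0] = $vwuvuvuuvuvu  (last char: 'u')
  sorted[1] = u$vwuvuvuuvuv  (last char: 'v')
  sorted[2] = uuvuvu$vwuvuv  (last char: 'v')
  sorted[3] = uvu$vwuvuvuuv  (last char: 'v')
  sorted[4] = uvuuvuvu$vwuv  (last char: 'v')
  sorted[5] = uvuvu$vwuvuvu  (last char: 'u')
  sorted[6] = uvuvuuvuvu$vw  (last char: 'w')
  sorted[7] = vu$vwuvuvuuvu  (last char: 'u')
  sorted[8] = vuuvuvu$vwuvu  (last char: 'u')
  sorted[9] = vuvu$vwuvuvuu  (last char: 'u')
  sorted[10] = vuvuuvuvu$vwu  (last char: 'u')
  sorted[11] = vwuvuvuuvuvu$  (last char: '$')
  sorted[12] = wuvuvuuvuvu$v  (last char: 'v')
Last column: uvvvvuwuuuu$v
Original string S is at sorted index 11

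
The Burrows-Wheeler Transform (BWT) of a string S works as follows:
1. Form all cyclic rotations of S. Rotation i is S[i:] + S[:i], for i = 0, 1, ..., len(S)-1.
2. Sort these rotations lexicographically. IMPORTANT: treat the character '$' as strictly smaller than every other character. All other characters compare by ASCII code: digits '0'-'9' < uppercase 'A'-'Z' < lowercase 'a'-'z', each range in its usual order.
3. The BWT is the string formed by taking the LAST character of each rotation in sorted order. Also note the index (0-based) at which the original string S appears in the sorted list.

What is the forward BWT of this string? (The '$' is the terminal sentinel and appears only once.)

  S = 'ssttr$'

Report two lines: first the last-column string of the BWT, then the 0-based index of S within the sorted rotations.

All 6 rotations (rotation i = S[i:]+S[:i]):
  rot[0] = ssttr$
  rot[1] = sttr$s
  rot[2] = ttr$ss
  rot[3] = tr$sst
  rot[4] = r$sstt
  rot[5] = $ssttr
Sorted (with $ < everything):
  sorted[0] = $ssttr  (last char: 'r')
  sorted[1] = r$sstt  (last char: 't')
  sorted[2] = ssttr$  (last char: '$')
  sorted[3] = sttr$s  (last char: 's')
  sorted[4] = tr$sst  (last char: 't')
  sorted[5] = ttr$ss  (last char: 's')
Last column: rt$sts
Original string S is at sorted index 2

Answer: rt$sts
2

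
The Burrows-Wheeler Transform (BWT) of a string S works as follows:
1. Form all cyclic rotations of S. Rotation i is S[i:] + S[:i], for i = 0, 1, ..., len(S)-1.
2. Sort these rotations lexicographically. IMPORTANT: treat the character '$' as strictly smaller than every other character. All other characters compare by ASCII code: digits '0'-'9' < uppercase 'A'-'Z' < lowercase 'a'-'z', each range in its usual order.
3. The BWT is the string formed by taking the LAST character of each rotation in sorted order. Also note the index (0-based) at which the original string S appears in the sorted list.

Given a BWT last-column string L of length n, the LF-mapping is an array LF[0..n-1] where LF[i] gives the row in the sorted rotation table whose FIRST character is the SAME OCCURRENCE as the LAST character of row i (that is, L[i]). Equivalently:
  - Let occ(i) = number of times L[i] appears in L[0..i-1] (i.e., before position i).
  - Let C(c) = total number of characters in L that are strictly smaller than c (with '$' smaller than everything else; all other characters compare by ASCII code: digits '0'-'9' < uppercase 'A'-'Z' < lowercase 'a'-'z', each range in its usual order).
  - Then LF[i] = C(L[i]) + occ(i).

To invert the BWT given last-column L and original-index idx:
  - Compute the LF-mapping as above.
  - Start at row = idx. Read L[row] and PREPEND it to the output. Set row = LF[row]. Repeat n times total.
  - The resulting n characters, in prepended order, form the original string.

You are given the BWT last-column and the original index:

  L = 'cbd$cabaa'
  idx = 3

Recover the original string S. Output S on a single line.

LF mapping: 6 4 8 0 7 1 5 2 3
Walk LF starting at row 3, prepending L[row]:
  step 1: row=3, L[3]='$', prepend. Next row=LF[3]=0
  step 2: row=0, L[0]='c', prepend. Next row=LF[0]=6
  step 3: row=6, L[6]='b', prepend. Next row=LF[6]=5
  step 4: row=5, L[5]='a', prepend. Next row=LF[5]=1
  step 5: row=1, L[1]='b', prepend. Next row=LF[1]=4
  step 6: row=4, L[4]='c', prepend. Next row=LF[4]=7
  step 7: row=7, L[7]='a', prepend. Next row=LF[7]=2
  step 8: row=2, L[2]='d', prepend. Next row=LF[2]=8
  step 9: row=8, L[8]='a', prepend. Next row=LF[8]=3
Reversed output: adacbabc$

Answer: adacbabc$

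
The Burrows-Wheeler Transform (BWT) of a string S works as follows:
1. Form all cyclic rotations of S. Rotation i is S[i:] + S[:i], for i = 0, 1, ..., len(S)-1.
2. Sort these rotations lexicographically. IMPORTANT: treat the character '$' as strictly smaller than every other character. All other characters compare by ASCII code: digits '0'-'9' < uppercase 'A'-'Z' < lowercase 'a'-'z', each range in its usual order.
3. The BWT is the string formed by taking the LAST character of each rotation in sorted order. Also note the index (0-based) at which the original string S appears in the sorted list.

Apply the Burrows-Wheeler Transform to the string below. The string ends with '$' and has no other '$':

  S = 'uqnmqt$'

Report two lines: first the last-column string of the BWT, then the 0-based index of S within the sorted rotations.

All 7 rotations (rotation i = S[i:]+S[:i]):
  rot[0] = uqnmqt$
  rot[1] = qnmqt$u
  rot[2] = nmqt$uq
  rot[3] = mqt$uqn
  rot[4] = qt$uqnm
  rot[5] = t$uqnmq
  rot[6] = $uqnmqt
Sorted (with $ < everything):
  sorted[0] = $uqnmqt  (last char: 't')
  sorted[1] = mqt$uqn  (last char: 'n')
  sorted[2] = nmqt$uq  (last char: 'q')
  sorted[3] = qnmqt$u  (last char: 'u')
  sorted[4] = qt$uqnm  (last char: 'm')
  sorted[5] = t$uqnmq  (last char: 'q')
  sorted[6] = uqnmqt$  (last char: '$')
Last column: tnqumq$
Original string S is at sorted index 6

Answer: tnqumq$
6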